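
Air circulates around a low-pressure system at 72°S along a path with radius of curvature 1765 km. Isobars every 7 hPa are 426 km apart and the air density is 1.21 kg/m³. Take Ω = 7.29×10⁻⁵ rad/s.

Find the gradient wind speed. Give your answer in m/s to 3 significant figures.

9.43 m/s

Coriolis parameter at 72°S:
f = 2Ω sin φ = 2 × 7.29×10⁻⁵ × sin 72° = 1.39×10⁻⁴ s⁻¹
Pressure gradient: |∂P/∂n| = 700 Pa / 426000 m = 1.64×10⁻³ Pa/m
Geostrophic speed: V_g = |∂P/∂n|/(fρ) = 1.64×10⁻³/(1.39×10⁻⁴ × 1.21) = 9.79 m/s
Around a low, centrifugal force acts outward with Coriolis, so pressure-gradient force balances both:
(1/ρ)|∂P/∂n| = fV + V²/R  →  V² + fR·V − fR·V_g = 0
With fR = 1.39×10⁻⁴ × 1765×10³ m = 245 m/s:
V = [−fR + √((fR)² + 4 fR V_g)]/2 = [−245 + √(245² + 4×245×9.79)]/2 = 9.43 m/s
Subgeostrophic (V < V_g = 9.79 m/s), as expected around a low.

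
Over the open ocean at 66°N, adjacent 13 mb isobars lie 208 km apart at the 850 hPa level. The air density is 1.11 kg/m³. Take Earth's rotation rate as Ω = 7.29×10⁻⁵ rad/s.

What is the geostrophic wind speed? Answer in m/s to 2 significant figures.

Coriolis parameter at 66°N:
f = 2Ω sin φ = 2 × 7.29×10⁻⁵ × sin 66° = 1.33×10⁻⁴ s⁻¹
Pressure gradient: |∂P/∂n| = 1300 Pa / 208000 m = 6.25×10⁻³ Pa/m
Geostrophic balance (pressure-gradient force = Coriolis force):
V_g = (1/(fρ)) |∂P/∂n| = 6.25×10⁻³ / (1.33×10⁻⁴ × 1.11) = 42.3 m/s

42 m/s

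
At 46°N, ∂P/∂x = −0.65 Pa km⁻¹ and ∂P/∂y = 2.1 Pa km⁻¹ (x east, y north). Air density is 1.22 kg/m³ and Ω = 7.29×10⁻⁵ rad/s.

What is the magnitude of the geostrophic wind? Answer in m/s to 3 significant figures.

17.2 m/s

Coriolis parameter at 46°N:
f = 2Ω sin φ = 2 × 7.29×10⁻⁵ × sin 46° = 1.05×10⁻⁴ s⁻¹
Component geostrophic relations (x east, y north):
u_g = −(1/(fρ)) ∂P/∂y,  v_g = (1/(fρ)) ∂P/∂x
u_g = −(2.1×10⁻³)/(1.05×10⁻⁴ × 1.22) = −16.4 m/s;  v_g = (−0.65×10⁻³)/(1.05×10⁻⁴ × 1.22) = −5.08 m/s
|V_g| = √(u_g² + v_g²) = 17.2 m/s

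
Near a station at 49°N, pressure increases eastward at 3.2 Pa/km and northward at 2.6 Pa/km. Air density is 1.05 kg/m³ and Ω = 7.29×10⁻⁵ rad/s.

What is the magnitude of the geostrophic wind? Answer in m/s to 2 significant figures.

36 m/s

Coriolis parameter at 49°N:
f = 2Ω sin φ = 2 × 7.29×10⁻⁵ × sin 49° = 1.10×10⁻⁴ s⁻¹
Component geostrophic relations (x east, y north):
u_g = −(1/(fρ)) ∂P/∂y,  v_g = (1/(fρ)) ∂P/∂x
u_g = −(2.6×10⁻³)/(1.10×10⁻⁴ × 1.05) = −22.5 m/s;  v_g = (3.2×10⁻³)/(1.10×10⁻⁴ × 1.05) = 27.7 m/s
|V_g| = √(u_g² + v_g²) = 35.7 m/s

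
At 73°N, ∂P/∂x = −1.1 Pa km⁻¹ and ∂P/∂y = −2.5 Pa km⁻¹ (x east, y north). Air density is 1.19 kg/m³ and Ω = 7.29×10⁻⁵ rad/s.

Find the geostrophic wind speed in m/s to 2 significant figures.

16 m/s

Coriolis parameter at 73°N:
f = 2Ω sin φ = 2 × 7.29×10⁻⁵ × sin 73° = 1.39×10⁻⁴ s⁻¹
Component geostrophic relations (x east, y north):
u_g = −(1/(fρ)) ∂P/∂y,  v_g = (1/(fρ)) ∂P/∂x
u_g = −(−2.5×10⁻³)/(1.39×10⁻⁴ × 1.19) = 15.1 m/s;  v_g = (−1.1×10⁻³)/(1.39×10⁻⁴ × 1.19) = −6.63 m/s
|V_g| = √(u_g² + v_g²) = 16.5 m/s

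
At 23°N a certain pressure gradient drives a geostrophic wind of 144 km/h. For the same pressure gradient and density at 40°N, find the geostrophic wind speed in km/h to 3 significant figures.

With the same pressure gradient and density, V_g ∝ 1/f ∝ 1/sin φ.
V₂ = V₁ · sin φ₁ / sin φ₂ = 144 × sin 23° / sin 40°
V₂ = 144 × 0.3907/0.6428 = 87.5 km/h

87.5 km/h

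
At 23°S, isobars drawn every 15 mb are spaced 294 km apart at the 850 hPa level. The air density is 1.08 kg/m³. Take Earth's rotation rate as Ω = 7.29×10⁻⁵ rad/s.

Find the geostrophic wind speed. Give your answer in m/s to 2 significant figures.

83 m/s

Coriolis parameter at 23°S:
f = 2Ω sin φ = 2 × 7.29×10⁻⁵ × sin 23° = 5.70×10⁻⁵ s⁻¹
Pressure gradient: |∂P/∂n| = 1500 Pa / 294000 m = 5.10×10⁻³ Pa/m
Geostrophic balance (pressure-gradient force = Coriolis force):
V_g = (1/(fρ)) |∂P/∂n| = 5.10×10⁻³ / (5.70×10⁻⁵ × 1.08) = 82.9 m/s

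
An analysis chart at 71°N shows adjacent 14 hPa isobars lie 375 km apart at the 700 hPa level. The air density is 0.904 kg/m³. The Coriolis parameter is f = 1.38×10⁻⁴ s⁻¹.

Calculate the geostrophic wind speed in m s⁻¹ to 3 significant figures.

29.9 m s⁻¹

Pressure gradient: |∂P/∂n| = 1400 Pa / 375000 m = 3.73×10⁻³ Pa/m
Geostrophic balance (pressure-gradient force = Coriolis force):
V_g = (1/(fρ)) |∂P/∂n| = 3.73×10⁻³ / (1.38×10⁻⁴ × 0.904) = 29.9 m/s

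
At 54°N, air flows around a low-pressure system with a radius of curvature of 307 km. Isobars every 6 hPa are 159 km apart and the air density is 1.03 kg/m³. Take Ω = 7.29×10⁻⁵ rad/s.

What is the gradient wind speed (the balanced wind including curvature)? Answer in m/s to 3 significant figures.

Coriolis parameter at 54°N:
f = 2Ω sin φ = 2 × 7.29×10⁻⁵ × sin 54° = 1.18×10⁻⁴ s⁻¹
Pressure gradient: |∂P/∂n| = 600 Pa / 159000 m = 3.77×10⁻³ Pa/m
Geostrophic speed: V_g = |∂P/∂n|/(fρ) = 3.77×10⁻³/(1.18×10⁻⁴ × 1.03) = 31.1 m/s
Around a low, centrifugal force acts outward with Coriolis, so pressure-gradient force balances both:
(1/ρ)|∂P/∂n| = fV + V²/R  →  V² + fR·V − fR·V_g = 0
With fR = 1.18×10⁻⁴ × 307×10³ m = 36.2 m/s:
V = [−fR + √((fR)² + 4 fR V_g)]/2 = [−36.2 + √(36.2² + 4×36.2×31.1)]/2 = 20 m/s
Subgeostrophic (V < V_g = 31.1 m/s), as expected around a low.

20.0 m/s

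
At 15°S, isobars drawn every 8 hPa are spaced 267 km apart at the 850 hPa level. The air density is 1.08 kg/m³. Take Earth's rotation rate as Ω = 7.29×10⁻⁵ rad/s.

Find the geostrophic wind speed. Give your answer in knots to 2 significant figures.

Coriolis parameter at 15°S:
f = 2Ω sin φ = 2 × 7.29×10⁻⁵ × sin 15° = 3.77×10⁻⁵ s⁻¹
Pressure gradient: |∂P/∂n| = 800 Pa / 267000 m = 3.00×10⁻³ Pa/m
Geostrophic balance (pressure-gradient force = Coriolis force):
V_g = (1/(fρ)) |∂P/∂n| = 3.00×10⁻³ / (3.77×10⁻⁵ × 1.08) = 73.5 m/s
Converting: 73.5 m/s × 1.944 = 140 knots

140 knots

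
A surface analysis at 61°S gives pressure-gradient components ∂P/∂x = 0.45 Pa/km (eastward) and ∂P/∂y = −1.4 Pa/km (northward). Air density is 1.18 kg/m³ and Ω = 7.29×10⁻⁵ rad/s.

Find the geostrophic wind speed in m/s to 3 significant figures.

9.77 m/s

Coriolis parameter at 61°S:
f = 2Ω sin φ = 2 × 7.29×10⁻⁵ × sin 61° = 1.28×10⁻⁴ s⁻¹
In the Southern Hemisphere f is negative: f = −1.28×10⁻⁴ s⁻¹.
Component geostrophic relations (x east, y north):
u_g = −(1/(fρ)) ∂P/∂y,  v_g = (1/(fρ)) ∂P/∂x
u_g = −(−1.4×10⁻³)/(−1.28×10⁻⁴ × 1.18) = −9.30 m/s;  v_g = (0.45×10⁻³)/(−1.28×10⁻⁴ × 1.18) = −2.99 m/s
|V_g| = √(u_g² + v_g²) = 9.77 m/s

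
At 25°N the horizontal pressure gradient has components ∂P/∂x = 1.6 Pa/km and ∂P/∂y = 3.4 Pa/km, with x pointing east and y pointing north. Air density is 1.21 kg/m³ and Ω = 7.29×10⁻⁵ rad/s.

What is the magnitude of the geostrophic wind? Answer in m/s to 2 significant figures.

50 m/s

Coriolis parameter at 25°N:
f = 2Ω sin φ = 2 × 7.29×10⁻⁵ × sin 25° = 6.16×10⁻⁵ s⁻¹
Component geostrophic relations (x east, y north):
u_g = −(1/(fρ)) ∂P/∂y,  v_g = (1/(fρ)) ∂P/∂x
u_g = −(3.4×10⁻³)/(6.16×10⁻⁵ × 1.21) = −45.6 m/s;  v_g = (1.6×10⁻³)/(6.16×10⁻⁵ × 1.21) = 21.5 m/s
|V_g| = √(u_g² + v_g²) = 50.4 m/s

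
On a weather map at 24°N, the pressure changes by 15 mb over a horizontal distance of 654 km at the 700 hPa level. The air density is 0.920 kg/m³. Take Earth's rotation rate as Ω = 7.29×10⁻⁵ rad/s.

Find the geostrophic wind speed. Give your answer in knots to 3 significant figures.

Coriolis parameter at 24°N:
f = 2Ω sin φ = 2 × 7.29×10⁻⁵ × sin 24° = 5.93×10⁻⁵ s⁻¹
Pressure gradient: |∂P/∂n| = 1500 Pa / 654000 m = 2.29×10⁻³ Pa/m
Geostrophic balance (pressure-gradient force = Coriolis force):
V_g = (1/(fρ)) |∂P/∂n| = 2.29×10⁻³ / (5.93×10⁻⁵ × 0.920) = 42.0 m/s
Converting: 42.0 m/s × 1.944 = 81.7 knots

81.7 knots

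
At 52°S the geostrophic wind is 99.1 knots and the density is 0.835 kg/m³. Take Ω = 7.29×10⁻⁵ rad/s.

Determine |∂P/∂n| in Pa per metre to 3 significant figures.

Coriolis parameter at 52°S:
f = 2Ω sin φ = 2 × 7.29×10⁻⁵ × sin 52° = 1.15×10⁻⁴ s⁻¹
Wind speed in SI: 99.1 knots = 51.0 m/s
Geostrophic balance rearranged: |∂P/∂n| = f ρ V_g
|∂P/∂n| = 1.15×10⁻⁴ × 0.835 × 51.0 = 4.89×10⁻³ Pa/m

4.89×10⁻³ Pa/m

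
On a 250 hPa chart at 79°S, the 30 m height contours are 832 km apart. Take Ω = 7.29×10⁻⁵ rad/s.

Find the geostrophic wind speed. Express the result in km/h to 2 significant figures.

8.9 km/h

Coriolis parameter at 79°S:
f = 2Ω sin φ = 2 × 7.29×10⁻⁵ × sin 79° = 1.43×10⁻⁴ s⁻¹
Height gradient: |∂Z/∂n| = 30 m / 832000 m = 3.61×10⁻⁵
On a pressure surface, geostrophic balance gives V_g = (g/f)|∂Z/∂n|:
V_g = 9.81 × 3.61×10⁻⁵ / 1.43×10⁻⁴ = 2.47 m/s
Converting: 2.47 m/s × 3.6 = 8.9 km/h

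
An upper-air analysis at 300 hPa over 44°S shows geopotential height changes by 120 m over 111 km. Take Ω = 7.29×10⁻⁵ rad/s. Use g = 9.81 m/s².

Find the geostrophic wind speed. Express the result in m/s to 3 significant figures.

Coriolis parameter at 44°S:
f = 2Ω sin φ = 2 × 7.29×10⁻⁵ × sin 44° = 1.01×10⁻⁴ s⁻¹
Height gradient: |∂Z/∂n| = 120 m / 111000 m = 1.08×10⁻³
On a pressure surface, geostrophic balance gives V_g = (g/f)|∂Z/∂n|:
V_g = 9.81 × 1.08×10⁻³ / 1.01×10⁻⁴ = 105 m/s

105 m/s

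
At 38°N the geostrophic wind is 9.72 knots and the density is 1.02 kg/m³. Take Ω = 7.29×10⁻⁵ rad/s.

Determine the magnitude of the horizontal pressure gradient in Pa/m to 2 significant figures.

4.6×10⁻⁴ Pa/m

Coriolis parameter at 38°N:
f = 2Ω sin φ = 2 × 7.29×10⁻⁵ × sin 38° = 8.98×10⁻⁵ s⁻¹
Wind speed in SI: 9.72 knots = 5.00 m/s
Geostrophic balance rearranged: |∂P/∂n| = f ρ V_g
|∂P/∂n| = 8.98×10⁻⁵ × 1.02 × 5.00 = 4.58×10⁻⁴ Pa/m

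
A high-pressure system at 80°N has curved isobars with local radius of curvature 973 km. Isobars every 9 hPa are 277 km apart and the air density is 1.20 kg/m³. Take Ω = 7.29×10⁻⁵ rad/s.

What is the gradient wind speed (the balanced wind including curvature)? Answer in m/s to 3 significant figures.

22.5 m/s

Coriolis parameter at 80°N:
f = 2Ω sin φ = 2 × 7.29×10⁻⁵ × sin 80° = 1.44×10⁻⁴ s⁻¹
Pressure gradient: |∂P/∂n| = 900 Pa / 277000 m = 3.25×10⁻³ Pa/m
Geostrophic speed: V_g = |∂P/∂n|/(fρ) = 3.25×10⁻³/(1.44×10⁻⁴ × 1.20) = 18.9 m/s
Around a high, pressure-gradient force acts outward with centrifugal, so Coriolis balances both:
fV = (1/ρ)|∂P/∂n| + V²/R  →  V² − fR·V + fR·V_g = 0
With fR = 1.44×10⁻⁴ × 973×10³ m = 140 m/s:
V = [fR − √((fR)² − 4 fR V_g)]/2 = [140 − √(140² − 4×140×18.9)]/2 = 22.5 m/s
Supergeostrophic (V > V_g = 18.9 m/s), as expected around a high.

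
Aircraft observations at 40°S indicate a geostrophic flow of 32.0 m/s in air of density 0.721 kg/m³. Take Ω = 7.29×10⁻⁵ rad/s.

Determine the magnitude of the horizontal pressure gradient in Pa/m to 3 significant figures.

Coriolis parameter at 40°S:
f = 2Ω sin φ = 2 × 7.29×10⁻⁵ × sin 40° = 9.37×10⁻⁵ s⁻¹
Geostrophic balance rearranged: |∂P/∂n| = f ρ V_g
|∂P/∂n| = 9.37×10⁻⁵ × 0.721 × 32.0 = 2.16×10⁻³ Pa/m

2.16×10⁻³ Pa/m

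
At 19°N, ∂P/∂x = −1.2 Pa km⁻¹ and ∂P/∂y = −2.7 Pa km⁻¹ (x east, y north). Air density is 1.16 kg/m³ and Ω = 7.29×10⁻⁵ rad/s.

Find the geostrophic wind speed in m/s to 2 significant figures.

54 m/s

Coriolis parameter at 19°N:
f = 2Ω sin φ = 2 × 7.29×10⁻⁵ × sin 19° = 4.75×10⁻⁵ s⁻¹
Component geostrophic relations (x east, y north):
u_g = −(1/(fρ)) ∂P/∂y,  v_g = (1/(fρ)) ∂P/∂x
u_g = −(−2.7×10⁻³)/(4.75×10⁻⁵ × 1.16) = 49.0 m/s;  v_g = (−1.2×10⁻³)/(4.75×10⁻⁵ × 1.16) = −21.8 m/s
|V_g| = √(u_g² + v_g²) = 53.7 m/s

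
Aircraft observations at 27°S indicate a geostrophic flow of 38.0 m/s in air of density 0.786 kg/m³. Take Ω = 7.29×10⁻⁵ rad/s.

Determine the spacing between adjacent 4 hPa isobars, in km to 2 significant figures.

200 km

Coriolis parameter at 27°S:
f = 2Ω sin φ = 2 × 7.29×10⁻⁵ × sin 27° = 6.62×10⁻⁵ s⁻¹
Geostrophic balance rearranged: |∂P/∂n| = f ρ V_g
|∂P/∂n| = 6.62×10⁻⁵ × 0.786 × 38.0 = 1.98×10⁻³ Pa/m
Isobar spacing: Δn = ΔP/|∂P/∂n| = 400 Pa / 1.98×10⁻³ Pa/m = 202325 m ≈ 200 km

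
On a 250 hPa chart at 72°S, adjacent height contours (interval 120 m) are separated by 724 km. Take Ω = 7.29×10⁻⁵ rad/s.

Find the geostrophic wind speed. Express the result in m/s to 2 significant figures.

Coriolis parameter at 72°S:
f = 2Ω sin φ = 2 × 7.29×10⁻⁵ × sin 72° = 1.39×10⁻⁴ s⁻¹
Height gradient: |∂Z/∂n| = 120 m / 724000 m = 1.66×10⁻⁴
On a pressure surface, geostrophic balance gives V_g = (g/f)|∂Z/∂n|:
V_g = 9.81 × 1.66×10⁻⁴ / 1.39×10⁻⁴ = 11.7 m/s

12 m/s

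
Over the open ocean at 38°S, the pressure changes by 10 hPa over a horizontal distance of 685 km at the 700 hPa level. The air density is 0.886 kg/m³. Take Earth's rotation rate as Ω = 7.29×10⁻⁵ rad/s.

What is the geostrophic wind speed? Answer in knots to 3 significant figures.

35.7 knots

Coriolis parameter at 38°S:
f = 2Ω sin φ = 2 × 7.29×10⁻⁵ × sin 38° = 8.98×10⁻⁵ s⁻¹
Pressure gradient: |∂P/∂n| = 1000 Pa / 685000 m = 1.46×10⁻³ Pa/m
Geostrophic balance (pressure-gradient force = Coriolis force):
V_g = (1/(fρ)) |∂P/∂n| = 1.46×10⁻³ / (8.98×10⁻⁵ × 0.886) = 18.4 m/s
Converting: 18.4 m/s × 1.944 = 35.7 knots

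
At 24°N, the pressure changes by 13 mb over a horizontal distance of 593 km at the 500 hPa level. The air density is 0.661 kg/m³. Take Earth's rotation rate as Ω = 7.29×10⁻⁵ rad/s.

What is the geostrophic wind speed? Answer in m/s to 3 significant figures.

55.9 m/s

Coriolis parameter at 24°N:
f = 2Ω sin φ = 2 × 7.29×10⁻⁵ × sin 24° = 5.93×10⁻⁵ s⁻¹
Pressure gradient: |∂P/∂n| = 1300 Pa / 593000 m = 2.19×10⁻³ Pa/m
Geostrophic balance (pressure-gradient force = Coriolis force):
V_g = (1/(fρ)) |∂P/∂n| = 2.19×10⁻³ / (5.93×10⁻⁵ × 0.661) = 55.9 m/s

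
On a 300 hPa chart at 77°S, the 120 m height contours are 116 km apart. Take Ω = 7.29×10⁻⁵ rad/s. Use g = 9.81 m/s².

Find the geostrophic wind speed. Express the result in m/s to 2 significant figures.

Coriolis parameter at 77°S:
f = 2Ω sin φ = 2 × 7.29×10⁻⁵ × sin 77° = 1.42×10⁻⁴ s⁻¹
Height gradient: |∂Z/∂n| = 120 m / 116000 m = 1.03×10⁻³
On a pressure surface, geostrophic balance gives V_g = (g/f)|∂Z/∂n|:
V_g = 9.81 × 1.03×10⁻³ / 1.42×10⁻⁴ = 71.4 m/s

71 m/s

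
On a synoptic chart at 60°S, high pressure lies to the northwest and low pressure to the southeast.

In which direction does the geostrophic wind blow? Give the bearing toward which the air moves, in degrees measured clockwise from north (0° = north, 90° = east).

045°

The pressure-gradient force points toward the southeast (bearing 135°).
Geostrophic balance: in the Southern Hemisphere the Coriolis force deflects motion to the left, so the geostrophic wind blows 90° to the left of the pressure-gradient force (low pressure on the right).
Rotating 135° by 90° counterclockwise gives 045° — the wind blows toward the northeast.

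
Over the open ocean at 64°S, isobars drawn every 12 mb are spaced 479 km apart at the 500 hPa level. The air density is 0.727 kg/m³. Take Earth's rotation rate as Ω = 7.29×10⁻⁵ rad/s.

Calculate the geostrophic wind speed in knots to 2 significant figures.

Coriolis parameter at 64°S:
f = 2Ω sin φ = 2 × 7.29×10⁻⁵ × sin 64° = 1.31×10⁻⁴ s⁻¹
Pressure gradient: |∂P/∂n| = 1200 Pa / 479000 m = 2.51×10⁻³ Pa/m
Geostrophic balance (pressure-gradient force = Coriolis force):
V_g = (1/(fρ)) |∂P/∂n| = 2.51×10⁻³ / (1.31×10⁻⁴ × 0.727) = 26.3 m/s
Converting: 26.3 m/s × 1.944 = 51 knots

51 knots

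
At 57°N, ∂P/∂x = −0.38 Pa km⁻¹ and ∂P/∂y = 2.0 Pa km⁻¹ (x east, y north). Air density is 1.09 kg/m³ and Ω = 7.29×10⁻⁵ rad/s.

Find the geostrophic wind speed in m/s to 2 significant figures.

15 m/s

Coriolis parameter at 57°N:
f = 2Ω sin φ = 2 × 7.29×10⁻⁵ × sin 57° = 1.22×10⁻⁴ s⁻¹
Component geostrophic relations (x east, y north):
u_g = −(1/(fρ)) ∂P/∂y,  v_g = (1/(fρ)) ∂P/∂x
u_g = −(2.0×10⁻³)/(1.22×10⁻⁴ × 1.09) = −15.0 m/s;  v_g = (−0.38×10⁻³)/(1.22×10⁻⁴ × 1.09) = −2.85 m/s
|V_g| = √(u_g² + v_g²) = 15.3 m/s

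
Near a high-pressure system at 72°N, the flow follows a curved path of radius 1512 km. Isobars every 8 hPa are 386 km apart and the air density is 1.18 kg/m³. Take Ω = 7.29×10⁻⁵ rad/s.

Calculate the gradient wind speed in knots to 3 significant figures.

26.3 knots

Coriolis parameter at 72°N:
f = 2Ω sin φ = 2 × 7.29×10⁻⁵ × sin 72° = 1.39×10⁻⁴ s⁻¹
Pressure gradient: |∂P/∂n| = 800 Pa / 386000 m = 2.07×10⁻³ Pa/m
Geostrophic speed: V_g = |∂P/∂n|/(fρ) = 2.07×10⁻³/(1.39×10⁻⁴ × 1.18) = 12.7 m/s
Around a high, pressure-gradient force acts outward with centrifugal, so Coriolis balances both:
fV = (1/ρ)|∂P/∂n| + V²/R  →  V² − fR·V + fR·V_g = 0
With fR = 1.39×10⁻⁴ × 1512×10³ m = 210 m/s:
V = [fR − √((fR)² − 4 fR V_g)]/2 = [210 − √(210² − 4×210×12.7)]/2 = 13.5 m/s
Supergeostrophic (V > V_g = 12.7 m/s), as expected around a high.
Converting: 13.5 m/s × 1.944 = 26.3 knots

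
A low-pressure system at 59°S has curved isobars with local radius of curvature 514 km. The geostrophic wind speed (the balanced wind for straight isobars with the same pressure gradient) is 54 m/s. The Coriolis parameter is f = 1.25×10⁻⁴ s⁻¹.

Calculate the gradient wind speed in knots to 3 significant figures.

68.0 knots

Around a low, centrifugal force acts outward with Coriolis, so pressure-gradient force balances both:
(1/ρ)|∂P/∂n| = fV + V²/R  →  V² + fR·V − fR·V_g = 0
With fR = 1.25×10⁻⁴ × 514×10³ m = 64.2 m/s:
V = [−fR + √((fR)² + 4 fR V_g)]/2 = [−64.2 + √(64.2² + 4×64.2×54)]/2 = 35 m/s
Subgeostrophic (V < V_g = 54 m/s), as expected around a low.
Converting: 35 m/s × 1.944 = 68.0 knots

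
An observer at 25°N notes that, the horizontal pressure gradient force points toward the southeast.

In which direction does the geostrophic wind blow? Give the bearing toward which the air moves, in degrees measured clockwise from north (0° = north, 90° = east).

The pressure-gradient force points toward the southeast (bearing 135°).
Geostrophic balance: in the Northern Hemisphere the Coriolis force deflects motion to the right, so the geostrophic wind blows 90° to the right of the pressure-gradient force (low pressure on the left).
Rotating 135° by 90° clockwise gives 225° — the wind blows toward the southwest.

225°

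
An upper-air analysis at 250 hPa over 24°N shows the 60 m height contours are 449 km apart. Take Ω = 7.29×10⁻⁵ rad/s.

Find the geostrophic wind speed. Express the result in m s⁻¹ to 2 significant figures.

Coriolis parameter at 24°N:
f = 2Ω sin φ = 2 × 7.29×10⁻⁵ × sin 24° = 5.93×10⁻⁵ s⁻¹
Height gradient: |∂Z/∂n| = 60 m / 449000 m = 1.34×10⁻⁴
On a pressure surface, geostrophic balance gives V_g = (g/f)|∂Z/∂n|:
V_g = 9.81 × 1.34×10⁻⁴ / 5.93×10⁻⁵ = 22.1 m/s

22 m s⁻¹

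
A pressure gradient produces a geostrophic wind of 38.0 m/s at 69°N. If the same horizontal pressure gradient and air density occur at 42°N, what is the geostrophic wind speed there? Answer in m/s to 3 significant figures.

53.0 m/s

With the same pressure gradient and density, V_g ∝ 1/f ∝ 1/sin φ.
V₂ = V₁ · sin φ₁ / sin φ₂ = 38.0 × sin 69° / sin 42°
V₂ = 38.0 × 0.9336/0.6691 = 53.0 m/s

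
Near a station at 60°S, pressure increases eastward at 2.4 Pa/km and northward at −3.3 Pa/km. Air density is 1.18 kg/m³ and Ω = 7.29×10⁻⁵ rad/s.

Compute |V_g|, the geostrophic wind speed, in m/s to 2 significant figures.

27 m/s

Coriolis parameter at 60°S:
f = 2Ω sin φ = 2 × 7.29×10⁻⁵ × sin 60° = 1.26×10⁻⁴ s⁻¹
In the Southern Hemisphere f is negative: f = −1.26×10⁻⁴ s⁻¹.
Component geostrophic relations (x east, y north):
u_g = −(1/(fρ)) ∂P/∂y,  v_g = (1/(fρ)) ∂P/∂x
u_g = −(−3.3×10⁻³)/(−1.26×10⁻⁴ × 1.18) = −22.1 m/s;  v_g = (2.4×10⁻³)/(−1.26×10⁻⁴ × 1.18) = −16.1 m/s
|V_g| = √(u_g² + v_g²) = 27.4 m/s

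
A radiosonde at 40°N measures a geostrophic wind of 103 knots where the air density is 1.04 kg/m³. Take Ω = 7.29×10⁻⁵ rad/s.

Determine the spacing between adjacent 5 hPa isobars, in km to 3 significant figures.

Coriolis parameter at 40°N:
f = 2Ω sin φ = 2 × 7.29×10⁻⁵ × sin 40° = 9.37×10⁻⁵ s⁻¹
Wind speed in SI: 103 knots = 53.0 m/s
Geostrophic balance rearranged: |∂P/∂n| = f ρ V_g
|∂P/∂n| = 9.37×10⁻⁵ × 1.04 × 53.0 = 5.16×10⁻³ Pa/m
Isobar spacing: Δn = ΔP/|∂P/∂n| = 500 Pa / 5.16×10⁻³ Pa/m = 96814 m ≈ 96.8 km

96.8 km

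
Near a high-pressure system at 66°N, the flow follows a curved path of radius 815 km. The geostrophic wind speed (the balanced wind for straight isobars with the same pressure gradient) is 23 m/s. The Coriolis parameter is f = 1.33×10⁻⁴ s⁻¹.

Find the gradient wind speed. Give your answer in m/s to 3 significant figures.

Around a high, pressure-gradient force acts outward with centrifugal, so Coriolis balances both:
fV = (1/ρ)|∂P/∂n| + V²/R  →  V² − fR·V + fR·V_g = 0
With fR = 1.33×10⁻⁴ × 815×10³ m = 108 m/s:
V = [fR − √((fR)² − 4 fR V_g)]/2 = [108 − √(108² − 4×108×23)]/2 = 33.1 m/s
Supergeostrophic (V > V_g = 23 m/s), as expected around a high.

33.1 m/s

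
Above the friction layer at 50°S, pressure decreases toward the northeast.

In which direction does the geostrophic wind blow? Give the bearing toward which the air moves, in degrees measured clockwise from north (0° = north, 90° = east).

315°

The pressure-gradient force points toward the northeast (bearing 045°).
Geostrophic balance: in the Southern Hemisphere the Coriolis force deflects motion to the left, so the geostrophic wind blows 90° to the left of the pressure-gradient force (low pressure on the right).
Rotating 045° by 90° counterclockwise gives 315° — the wind blows toward the northwest.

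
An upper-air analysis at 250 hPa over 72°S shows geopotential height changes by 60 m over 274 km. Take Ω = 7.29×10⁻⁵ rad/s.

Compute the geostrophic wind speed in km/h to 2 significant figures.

56 km/h

Coriolis parameter at 72°S:
f = 2Ω sin φ = 2 × 7.29×10⁻⁵ × sin 72° = 1.39×10⁻⁴ s⁻¹
Height gradient: |∂Z/∂n| = 60 m / 274000 m = 2.19×10⁻⁴
On a pressure surface, geostrophic balance gives V_g = (g/f)|∂Z/∂n|:
V_g = 9.81 × 2.19×10⁻⁴ / 1.39×10⁻⁴ = 15.5 m/s
Converting: 15.5 m/s × 3.6 = 56 km/h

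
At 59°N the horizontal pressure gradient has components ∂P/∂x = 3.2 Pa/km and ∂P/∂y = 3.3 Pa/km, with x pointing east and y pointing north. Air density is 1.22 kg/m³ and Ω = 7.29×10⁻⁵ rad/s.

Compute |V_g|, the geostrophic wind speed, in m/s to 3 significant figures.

30.1 m/s

Coriolis parameter at 59°N:
f = 2Ω sin φ = 2 × 7.29×10⁻⁵ × sin 59° = 1.25×10⁻⁴ s⁻¹
Component geostrophic relations (x east, y north):
u_g = −(1/(fρ)) ∂P/∂y,  v_g = (1/(fρ)) ∂P/∂x
u_g = −(3.3×10⁻³)/(1.25×10⁻⁴ × 1.22) = −21.6 m/s;  v_g = (3.2×10⁻³)/(1.25×10⁻⁴ × 1.22) = 21.0 m/s
|V_g| = √(u_g² + v_g²) = 30.1 m/s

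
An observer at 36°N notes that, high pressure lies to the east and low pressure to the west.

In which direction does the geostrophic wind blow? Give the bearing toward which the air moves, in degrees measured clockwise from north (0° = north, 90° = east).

000°

The pressure-gradient force points toward the west (bearing 270°).
Geostrophic balance: in the Northern Hemisphere the Coriolis force deflects motion to the right, so the geostrophic wind blows 90° to the right of the pressure-gradient force (low pressure on the left).
Rotating 270° by 90° clockwise gives 000° — the wind blows toward the north.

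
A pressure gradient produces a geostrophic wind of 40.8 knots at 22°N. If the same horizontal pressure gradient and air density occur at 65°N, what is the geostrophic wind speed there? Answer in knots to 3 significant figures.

With the same pressure gradient and density, V_g ∝ 1/f ∝ 1/sin φ.
V₂ = V₁ · sin φ₁ / sin φ₂ = 40.8 × sin 22° / sin 65°
V₂ = 40.8 × 0.3746/0.9063 = 16.9 knots

16.9 knots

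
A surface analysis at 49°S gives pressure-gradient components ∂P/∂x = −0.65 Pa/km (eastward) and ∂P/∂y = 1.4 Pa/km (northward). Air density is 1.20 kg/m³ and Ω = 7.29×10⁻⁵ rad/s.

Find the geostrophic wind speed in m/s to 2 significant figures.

12 m/s

Coriolis parameter at 49°S:
f = 2Ω sin φ = 2 × 7.29×10⁻⁵ × sin 49° = 1.10×10⁻⁴ s⁻¹
In the Southern Hemisphere f is negative: f = −1.10×10⁻⁴ s⁻¹.
Component geostrophic relations (x east, y north):
u_g = −(1/(fρ)) ∂P/∂y,  v_g = (1/(fρ)) ∂P/∂x
u_g = −(1.4×10⁻³)/(−1.10×10⁻⁴ × 1.20) = 10.6 m/s;  v_g = (−0.65×10⁻³)/(−1.10×10⁻⁴ × 1.20) = 4.92 m/s
|V_g| = √(u_g² + v_g²) = 11.7 m/s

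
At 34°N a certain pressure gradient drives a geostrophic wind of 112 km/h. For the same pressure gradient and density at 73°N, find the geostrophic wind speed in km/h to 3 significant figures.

65.5 km/h

With the same pressure gradient and density, V_g ∝ 1/f ∝ 1/sin φ.
V₂ = V₁ · sin φ₁ / sin φ₂ = 112 × sin 34° / sin 73°
V₂ = 112 × 0.5592/0.9563 = 65.5 km/h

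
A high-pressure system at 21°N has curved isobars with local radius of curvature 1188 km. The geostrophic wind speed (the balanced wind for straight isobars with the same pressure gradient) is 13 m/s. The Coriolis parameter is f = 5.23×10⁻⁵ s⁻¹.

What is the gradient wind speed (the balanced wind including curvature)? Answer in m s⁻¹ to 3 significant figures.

Around a high, pressure-gradient force acts outward with centrifugal, so Coriolis balances both:
fV = (1/ρ)|∂P/∂n| + V²/R  →  V² − fR·V + fR·V_g = 0
With fR = 5.23×10⁻⁵ × 1188×10³ m = 62.1 m/s:
V = [fR − √((fR)² − 4 fR V_g)]/2 = [62.1 − √(62.1² − 4×62.1×13)]/2 = 18.5 m/s
Supergeostrophic (V > V_g = 13 m/s), as expected around a high.

18.5 m s⁻¹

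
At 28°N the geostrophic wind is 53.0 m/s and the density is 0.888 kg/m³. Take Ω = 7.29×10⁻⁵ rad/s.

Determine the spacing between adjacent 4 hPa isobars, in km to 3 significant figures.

124 km

Coriolis parameter at 28°N:
f = 2Ω sin φ = 2 × 7.29×10⁻⁵ × sin 28° = 6.84×10⁻⁵ s⁻¹
Geostrophic balance rearranged: |∂P/∂n| = f ρ V_g
|∂P/∂n| = 6.84×10⁻⁵ × 0.888 × 53.0 = 3.22×10⁻³ Pa/m
Isobar spacing: Δn = ΔP/|∂P/∂n| = 400 Pa / 3.22×10⁻³ Pa/m = 124166 m ≈ 124 km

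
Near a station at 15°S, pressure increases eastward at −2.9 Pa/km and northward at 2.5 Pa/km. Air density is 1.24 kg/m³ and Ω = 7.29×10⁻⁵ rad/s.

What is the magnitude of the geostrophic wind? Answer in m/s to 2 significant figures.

82 m/s

Coriolis parameter at 15°S:
f = 2Ω sin φ = 2 × 7.29×10⁻⁵ × sin 15° = 3.77×10⁻⁵ s⁻¹
In the Southern Hemisphere f is negative: f = −3.77×10⁻⁵ s⁻¹.
Component geostrophic relations (x east, y north):
u_g = −(1/(fρ)) ∂P/∂y,  v_g = (1/(fρ)) ∂P/∂x
u_g = −(2.5×10⁻³)/(−3.77×10⁻⁵ × 1.24) = 53.4 m/s;  v_g = (−2.9×10⁻³)/(−3.77×10⁻⁵ × 1.24) = 62.0 m/s
|V_g| = √(u_g² + v_g²) = 81.8 m/s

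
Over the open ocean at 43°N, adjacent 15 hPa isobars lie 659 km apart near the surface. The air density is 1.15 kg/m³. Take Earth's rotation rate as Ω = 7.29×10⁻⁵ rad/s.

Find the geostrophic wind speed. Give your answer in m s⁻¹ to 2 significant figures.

Coriolis parameter at 43°N:
f = 2Ω sin φ = 2 × 7.29×10⁻⁵ × sin 43° = 9.94×10⁻⁵ s⁻¹
Pressure gradient: |∂P/∂n| = 1500 Pa / 659000 m = 2.28×10⁻³ Pa/m
Geostrophic balance (pressure-gradient force = Coriolis force):
V_g = (1/(fρ)) |∂P/∂n| = 2.28×10⁻³ / (9.94×10⁻⁵ × 1.15) = 19.9 m/s

20 m s⁻¹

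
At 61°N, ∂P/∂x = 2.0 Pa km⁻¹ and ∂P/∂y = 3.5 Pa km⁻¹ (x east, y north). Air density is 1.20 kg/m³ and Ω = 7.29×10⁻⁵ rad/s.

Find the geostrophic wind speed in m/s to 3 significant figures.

Coriolis parameter at 61°N:
f = 2Ω sin φ = 2 × 7.29×10⁻⁵ × sin 61° = 1.28×10⁻⁴ s⁻¹
Component geostrophic relations (x east, y north):
u_g = −(1/(fρ)) ∂P/∂y,  v_g = (1/(fρ)) ∂P/∂x
u_g = −(3.5×10⁻³)/(1.28×10⁻⁴ × 1.20) = −22.9 m/s;  v_g = (2.0×10⁻³)/(1.28×10⁻⁴ × 1.20) = 13.1 m/s
|V_g| = √(u_g² + v_g²) = 26.3 m/s

26.3 m/s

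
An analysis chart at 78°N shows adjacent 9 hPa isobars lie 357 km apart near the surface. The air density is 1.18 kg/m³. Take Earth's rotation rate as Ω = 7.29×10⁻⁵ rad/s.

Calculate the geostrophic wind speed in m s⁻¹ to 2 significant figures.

Coriolis parameter at 78°N:
f = 2Ω sin φ = 2 × 7.29×10⁻⁵ × sin 78° = 1.43×10⁻⁴ s⁻¹
Pressure gradient: |∂P/∂n| = 900 Pa / 357000 m = 2.52×10⁻³ Pa/m
Geostrophic balance (pressure-gradient force = Coriolis force):
V_g = (1/(fρ)) |∂P/∂n| = 2.52×10⁻³ / (1.43×10⁻⁴ × 1.18) = 15.0 m/s

15 m s⁻¹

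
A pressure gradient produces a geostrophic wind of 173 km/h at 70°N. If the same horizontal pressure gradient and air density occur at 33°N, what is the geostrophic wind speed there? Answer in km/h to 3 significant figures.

298 km/h

With the same pressure gradient and density, V_g ∝ 1/f ∝ 1/sin φ.
V₂ = V₁ · sin φ₁ / sin φ₂ = 173 × sin 70° / sin 33°
V₂ = 173 × 0.9397/0.5446 = 298 km/h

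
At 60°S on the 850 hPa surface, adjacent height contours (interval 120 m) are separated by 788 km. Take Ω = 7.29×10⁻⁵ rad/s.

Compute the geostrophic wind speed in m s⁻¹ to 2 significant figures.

Coriolis parameter at 60°S:
f = 2Ω sin φ = 2 × 7.29×10⁻⁵ × sin 60° = 1.26×10⁻⁴ s⁻¹
Height gradient: |∂Z/∂n| = 120 m / 788000 m = 1.52×10⁻⁴
On a pressure surface, geostrophic balance gives V_g = (g/f)|∂Z/∂n|:
V_g = 9.81 × 1.52×10⁻⁴ / 1.26×10⁻⁴ = 11.8 m/s

12 m s⁻¹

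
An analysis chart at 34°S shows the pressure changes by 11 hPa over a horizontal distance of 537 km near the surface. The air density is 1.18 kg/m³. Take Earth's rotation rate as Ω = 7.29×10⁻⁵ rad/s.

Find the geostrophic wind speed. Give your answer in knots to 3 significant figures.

Coriolis parameter at 34°S:
f = 2Ω sin φ = 2 × 7.29×10⁻⁵ × sin 34° = 8.15×10⁻⁵ s⁻¹
Pressure gradient: |∂P/∂n| = 1100 Pa / 537000 m = 2.05×10⁻³ Pa/m
Geostrophic balance (pressure-gradient force = Coriolis force):
V_g = (1/(fρ)) |∂P/∂n| = 2.05×10⁻³ / (8.15×10⁻⁵ × 1.18) = 21.3 m/s
Converting: 21.3 m/s × 1.944 = 41.4 knots

41.4 knots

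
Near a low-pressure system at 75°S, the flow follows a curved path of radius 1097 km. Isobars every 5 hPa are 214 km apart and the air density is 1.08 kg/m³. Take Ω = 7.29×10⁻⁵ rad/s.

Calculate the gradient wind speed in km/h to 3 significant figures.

50.7 km/h

Coriolis parameter at 75°S:
f = 2Ω sin φ = 2 × 7.29×10⁻⁵ × sin 75° = 1.41×10⁻⁴ s⁻¹
Pressure gradient: |∂P/∂n| = 500 Pa / 214000 m = 2.34×10⁻³ Pa/m
Geostrophic speed: V_g = |∂P/∂n|/(fρ) = 2.34×10⁻³/(1.41×10⁻⁴ × 1.08) = 15.4 m/s
Around a low, centrifugal force acts outward with Coriolis, so pressure-gradient force balances both:
(1/ρ)|∂P/∂n| = fV + V²/R  →  V² + fR·V − fR·V_g = 0
With fR = 1.41×10⁻⁴ × 1097×10³ m = 154 m/s:
V = [−fR + √((fR)² + 4 fR V_g)]/2 = [−154 + √(154² + 4×154×15.4)]/2 = 14.1 m/s
Subgeostrophic (V < V_g = 15.4 m/s), as expected around a low.
Converting: 14.1 m/s × 3.6 = 50.7 km/h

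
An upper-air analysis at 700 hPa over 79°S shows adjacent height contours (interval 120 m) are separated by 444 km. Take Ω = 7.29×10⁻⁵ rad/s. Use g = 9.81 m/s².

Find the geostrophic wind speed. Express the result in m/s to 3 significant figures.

18.5 m/s

Coriolis parameter at 79°S:
f = 2Ω sin φ = 2 × 7.29×10⁻⁵ × sin 79° = 1.43×10⁻⁴ s⁻¹
Height gradient: |∂Z/∂n| = 120 m / 444000 m = 2.70×10⁻⁴
On a pressure surface, geostrophic balance gives V_g = (g/f)|∂Z/∂n|:
V_g = 9.81 × 2.70×10⁻⁴ / 1.43×10⁻⁴ = 18.5 m/s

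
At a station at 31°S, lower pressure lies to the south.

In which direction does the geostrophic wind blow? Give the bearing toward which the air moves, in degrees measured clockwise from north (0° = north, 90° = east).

The pressure-gradient force points toward the south (bearing 180°).
Geostrophic balance: in the Southern Hemisphere the Coriolis force deflects motion to the left, so the geostrophic wind blows 90° to the left of the pressure-gradient force (low pressure on the right).
Rotating 180° by 90° counterclockwise gives 090° — the wind blows toward the east.

090°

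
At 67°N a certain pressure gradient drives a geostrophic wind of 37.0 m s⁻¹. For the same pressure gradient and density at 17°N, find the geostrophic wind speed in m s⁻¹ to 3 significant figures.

With the same pressure gradient and density, V_g ∝ 1/f ∝ 1/sin φ.
V₂ = V₁ · sin φ₁ / sin φ₂ = 37.0 × sin 67° / sin 17°
V₂ = 37.0 × 0.9205/0.2924 = 116 m s⁻¹

116 m s⁻¹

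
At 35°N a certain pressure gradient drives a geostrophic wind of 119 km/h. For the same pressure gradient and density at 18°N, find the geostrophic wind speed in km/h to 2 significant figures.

220 km/h

With the same pressure gradient and density, V_g ∝ 1/f ∝ 1/sin φ.
V₂ = V₁ · sin φ₁ / sin φ₂ = 119 × sin 35° / sin 18°
V₂ = 119 × 0.5736/0.3090 = 220 km/h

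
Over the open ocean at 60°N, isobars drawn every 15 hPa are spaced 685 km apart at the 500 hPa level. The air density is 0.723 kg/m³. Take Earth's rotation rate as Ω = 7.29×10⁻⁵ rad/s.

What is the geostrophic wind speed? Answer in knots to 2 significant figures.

Coriolis parameter at 60°N:
f = 2Ω sin φ = 2 × 7.29×10⁻⁵ × sin 60° = 1.26×10⁻⁴ s⁻¹
Pressure gradient: |∂P/∂n| = 1500 Pa / 685000 m = 2.19×10⁻³ Pa/m
Geostrophic balance (pressure-gradient force = Coriolis force):
V_g = (1/(fρ)) |∂P/∂n| = 2.19×10⁻³ / (1.26×10⁻⁴ × 0.723) = 24.0 m/s
Converting: 24.0 m/s × 1.944 = 47 knots

47 knots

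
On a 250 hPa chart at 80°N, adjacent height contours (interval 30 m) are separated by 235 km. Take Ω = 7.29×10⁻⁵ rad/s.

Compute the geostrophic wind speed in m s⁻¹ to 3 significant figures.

8.72 m s⁻¹

Coriolis parameter at 80°N:
f = 2Ω sin φ = 2 × 7.29×10⁻⁵ × sin 80° = 1.44×10⁻⁴ s⁻¹
Height gradient: |∂Z/∂n| = 30 m / 235000 m = 1.28×10⁻⁴
On a pressure surface, geostrophic balance gives V_g = (g/f)|∂Z/∂n|:
V_g = 9.81 × 1.28×10⁻⁴ / 1.44×10⁻⁴ = 8.72 m/s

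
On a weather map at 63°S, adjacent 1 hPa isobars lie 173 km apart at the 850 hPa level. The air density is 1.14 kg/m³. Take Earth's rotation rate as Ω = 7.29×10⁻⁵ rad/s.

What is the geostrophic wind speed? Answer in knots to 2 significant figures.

Coriolis parameter at 63°S:
f = 2Ω sin φ = 2 × 7.29×10⁻⁵ × sin 63° = 1.30×10⁻⁴ s⁻¹
Pressure gradient: |∂P/∂n| = 100 Pa / 173000 m = 5.78×10⁻⁴ Pa/m
Geostrophic balance (pressure-gradient force = Coriolis force):
V_g = (1/(fρ)) |∂P/∂n| = 5.78×10⁻⁴ / (1.30×10⁻⁴ × 1.14) = 3.90 m/s
Converting: 3.90 m/s × 1.944 = 7.6 knots

7.6 knots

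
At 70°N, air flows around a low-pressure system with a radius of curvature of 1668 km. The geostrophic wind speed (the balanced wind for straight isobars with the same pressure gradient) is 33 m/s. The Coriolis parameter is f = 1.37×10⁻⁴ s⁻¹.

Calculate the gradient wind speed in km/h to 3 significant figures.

105 km/h

Around a low, centrifugal force acts outward with Coriolis, so pressure-gradient force balances both:
(1/ρ)|∂P/∂n| = fV + V²/R  →  V² + fR·V − fR·V_g = 0
With fR = 1.37×10⁻⁴ × 1668×10³ m = 229 m/s:
V = [−fR + √((fR)² + 4 fR V_g)]/2 = [−229 + √(229² + 4×229×33)]/2 = 29.3 m/s
Subgeostrophic (V < V_g = 33 m/s), as expected around a low.
Converting: 29.3 m/s × 3.6 = 105 km/h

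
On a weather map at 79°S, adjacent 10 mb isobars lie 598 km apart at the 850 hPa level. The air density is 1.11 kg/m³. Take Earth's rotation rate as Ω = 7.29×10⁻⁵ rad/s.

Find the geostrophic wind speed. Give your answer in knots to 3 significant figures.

Coriolis parameter at 79°S:
f = 2Ω sin φ = 2 × 7.29×10⁻⁵ × sin 79° = 1.43×10⁻⁴ s⁻¹
Pressure gradient: |∂P/∂n| = 1000 Pa / 598000 m = 1.67×10⁻³ Pa/m
Geostrophic balance (pressure-gradient force = Coriolis force):
V_g = (1/(fρ)) |∂P/∂n| = 1.67×10⁻³ / (1.43×10⁻⁴ × 1.11) = 10.5 m/s
Converting: 10.5 m/s × 1.944 = 20.5 knots

20.5 knots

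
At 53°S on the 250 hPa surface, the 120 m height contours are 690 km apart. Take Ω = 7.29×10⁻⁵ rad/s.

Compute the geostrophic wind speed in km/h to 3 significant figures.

Coriolis parameter at 53°S:
f = 2Ω sin φ = 2 × 7.29×10⁻⁵ × sin 53° = 1.16×10⁻⁴ s⁻¹
Height gradient: |∂Z/∂n| = 120 m / 690000 m = 1.74×10⁻⁴
On a pressure surface, geostrophic balance gives V_g = (g/f)|∂Z/∂n|:
V_g = 9.81 × 1.74×10⁻⁴ / 1.16×10⁻⁴ = 14.7 m/s
Converting: 14.7 m/s × 3.6 = 52.7 km/h

52.7 km/h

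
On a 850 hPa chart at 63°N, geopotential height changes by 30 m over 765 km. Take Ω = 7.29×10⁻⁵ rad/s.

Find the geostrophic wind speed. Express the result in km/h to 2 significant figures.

Coriolis parameter at 63°N:
f = 2Ω sin φ = 2 × 7.29×10⁻⁵ × sin 63° = 1.30×10⁻⁴ s⁻¹
Height gradient: |∂Z/∂n| = 30 m / 765000 m = 3.92×10⁻⁵
On a pressure surface, geostrophic balance gives V_g = (g/f)|∂Z/∂n|:
V_g = 9.81 × 3.92×10⁻⁵ / 1.30×10⁻⁴ = 2.96 m/s
Converting: 2.96 m/s × 3.6 = 11 km/h

11 km/h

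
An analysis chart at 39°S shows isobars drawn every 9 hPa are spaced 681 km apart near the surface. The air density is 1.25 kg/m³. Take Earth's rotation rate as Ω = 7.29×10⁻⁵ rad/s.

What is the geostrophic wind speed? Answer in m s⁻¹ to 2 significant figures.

12 m s⁻¹

Coriolis parameter at 39°S:
f = 2Ω sin φ = 2 × 7.29×10⁻⁵ × sin 39° = 9.18×10⁻⁵ s⁻¹
Pressure gradient: |∂P/∂n| = 900 Pa / 681000 m = 1.32×10⁻³ Pa/m
Geostrophic balance (pressure-gradient force = Coriolis force):
V_g = (1/(fρ)) |∂P/∂n| = 1.32×10⁻³ / (9.18×10⁻⁵ × 1.25) = 11.5 m/s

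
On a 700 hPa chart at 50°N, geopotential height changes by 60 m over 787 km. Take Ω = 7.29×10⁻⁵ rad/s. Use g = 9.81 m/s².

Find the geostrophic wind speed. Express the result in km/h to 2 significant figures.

Coriolis parameter at 50°N:
f = 2Ω sin φ = 2 × 7.29×10⁻⁵ × sin 50° = 1.12×10⁻⁴ s⁻¹
Height gradient: |∂Z/∂n| = 60 m / 787000 m = 7.62×10⁻⁵
On a pressure surface, geostrophic balance gives V_g = (g/f)|∂Z/∂n|:
V_g = 9.81 × 7.62×10⁻⁵ / 1.12×10⁻⁴ = 6.70 m/s
Converting: 6.70 m/s × 3.6 = 24 km/h

24 km/h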